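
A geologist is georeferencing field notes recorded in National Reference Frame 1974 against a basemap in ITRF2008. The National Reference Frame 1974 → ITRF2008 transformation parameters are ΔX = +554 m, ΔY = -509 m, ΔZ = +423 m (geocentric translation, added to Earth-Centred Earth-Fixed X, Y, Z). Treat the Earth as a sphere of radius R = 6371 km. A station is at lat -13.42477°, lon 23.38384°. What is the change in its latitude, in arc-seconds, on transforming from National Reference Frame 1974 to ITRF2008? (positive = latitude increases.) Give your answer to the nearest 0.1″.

sin φ = -0.232168, cos φ = 0.972676, sin λ = 0.396889, cos λ = 0.917867.
North component: ΔN = −sin φ cos λ·ΔX − sin φ sin λ·ΔY + cos φ·ΔZ = −(-0.232168)(0.917867)(554) − (-0.232168)(0.396889)(-509) + (0.972676)(423) = 482.60 m.
1° of latitude spans πR/180 = 111195 m, so Δφ = 482.60 / 111195 × 3600 = 15.624″.

Δφ = 15.6″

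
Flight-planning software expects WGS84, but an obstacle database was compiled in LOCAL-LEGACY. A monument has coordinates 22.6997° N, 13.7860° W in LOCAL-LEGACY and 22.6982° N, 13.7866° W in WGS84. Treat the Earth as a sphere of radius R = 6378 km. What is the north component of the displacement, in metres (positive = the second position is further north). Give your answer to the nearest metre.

Δφ = 22.6982° − 22.6997° = -0.0015°; Δλ = -13.7866° − -13.7860° = -0.0006°.
1° along a meridian = πR/180 = 111317 m.
ΔN = Δφ × 111317 = -167.0 m; ΔE = Δλ × 111317 × cos(22.6997°) = -0.0006 × 111317 × 0.922540 = -61.6 m.

ΔN = -167 m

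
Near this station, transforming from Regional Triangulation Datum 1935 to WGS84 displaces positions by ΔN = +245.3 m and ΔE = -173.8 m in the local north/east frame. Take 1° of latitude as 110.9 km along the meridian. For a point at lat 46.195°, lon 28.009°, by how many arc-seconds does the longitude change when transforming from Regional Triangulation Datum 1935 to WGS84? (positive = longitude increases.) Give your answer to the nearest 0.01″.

Δλ = -8.15″

At latitude 46.195°, cos φ = 0.692206.
1° of longitude at this latitude = 110.9 × cos φ = 76.77 km, so Δλ = -173.8 / 76765.7 = -0.0022640° = -8.151″.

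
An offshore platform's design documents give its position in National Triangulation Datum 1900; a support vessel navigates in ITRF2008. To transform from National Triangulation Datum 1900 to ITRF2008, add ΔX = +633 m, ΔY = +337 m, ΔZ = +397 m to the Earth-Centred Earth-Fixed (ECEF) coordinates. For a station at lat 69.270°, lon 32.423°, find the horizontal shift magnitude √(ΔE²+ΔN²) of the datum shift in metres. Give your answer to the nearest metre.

The local east axis at (φ, λ) is (−sin λ, cos λ, 0), so ΔE = −sin(32.423°)·633 + cos(32.423°)·337 = -54.93 m.
The local north axis is (−sin φ cos λ, −sin φ sin λ, cos φ), giving ΔN = -499.731 − 168.990 + 140.524 = -528.20 m.
Horizontal magnitude = √(ΔE² + ΔN²) = √((-54.93)² + (-528.20)²) = 531.04 m.

531 m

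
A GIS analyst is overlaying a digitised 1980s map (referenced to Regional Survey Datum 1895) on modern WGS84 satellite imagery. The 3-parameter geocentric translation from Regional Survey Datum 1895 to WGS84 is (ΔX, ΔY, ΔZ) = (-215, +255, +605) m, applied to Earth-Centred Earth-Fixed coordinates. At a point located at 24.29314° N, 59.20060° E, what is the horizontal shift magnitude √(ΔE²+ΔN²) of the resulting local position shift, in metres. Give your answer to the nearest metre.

The local east axis at (φ, λ) is (−sin λ, cos λ, 0), so ΔE = −sin(59.20060°)·(-215) + cos(59.20060°)·255 = 315.25 m.
The local north axis is (−sin φ cos λ, −sin φ sin λ, cos φ), giving ΔN = 45.290 − 90.113 + 551.429 = 506.61 m.
Horizontal magnitude = √(ΔE² + ΔN²) = √(315.25² + 506.61²) = 596.68 m.

597 m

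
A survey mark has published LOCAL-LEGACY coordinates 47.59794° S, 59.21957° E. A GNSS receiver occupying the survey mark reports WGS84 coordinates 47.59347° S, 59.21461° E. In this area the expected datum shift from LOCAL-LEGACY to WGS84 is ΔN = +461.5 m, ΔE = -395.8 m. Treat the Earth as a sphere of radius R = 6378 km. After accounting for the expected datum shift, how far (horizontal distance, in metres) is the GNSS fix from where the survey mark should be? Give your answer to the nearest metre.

43 m

Observed coordinate differences: Δφ = +0.00447°, Δλ = -0.00496°.
Converting to metres (1° lat = 111317 m, cos φ = 0.674329): observed ΔN = 497.6 m, observed ΔE = -372.3 m.
Subtracting the expected shift leaves a residual of 497.6 − (461.5) = 36.1 m north and -372.3 − (-395.8) = 23.5 m east.
Residual distance = √(36.1² + 23.5²) = 43.1 m.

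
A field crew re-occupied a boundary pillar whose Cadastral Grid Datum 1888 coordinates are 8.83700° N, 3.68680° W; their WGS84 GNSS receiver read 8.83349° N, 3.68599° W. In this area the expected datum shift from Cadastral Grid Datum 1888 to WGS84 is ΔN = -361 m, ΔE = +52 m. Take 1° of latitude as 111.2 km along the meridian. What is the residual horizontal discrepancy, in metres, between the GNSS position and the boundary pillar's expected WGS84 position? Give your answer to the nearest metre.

47 m

Observed coordinate differences: Δφ = -0.00351°, Δλ = +0.00081°.
Converting to metres (1° lat = 111200 m, cos φ = 0.988129): observed ΔN = -390.3 m, observed ΔE = 89.0 m.
Subtracting the expected shift leaves a residual of -390.3 − (-361) = -29.3 m north and 89.0 − (52) = 37.0 m east.
Residual distance = √((-29.3)² + 37.0²) = 47.2 m.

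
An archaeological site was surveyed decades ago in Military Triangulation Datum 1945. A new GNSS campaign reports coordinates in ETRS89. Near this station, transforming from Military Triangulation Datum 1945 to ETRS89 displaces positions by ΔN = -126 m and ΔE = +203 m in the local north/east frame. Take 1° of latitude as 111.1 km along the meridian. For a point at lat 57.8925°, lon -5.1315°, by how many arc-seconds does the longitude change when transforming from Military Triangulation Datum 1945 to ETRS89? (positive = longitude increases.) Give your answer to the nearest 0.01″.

At latitude 57.8925°, cos φ = 0.531509.
1° of longitude at this latitude = 111.1 × cos φ = 59.05 km, so Δλ = 203.0 / 59050.7 = 0.0034377° = 12.376″.

Δλ = 12.38″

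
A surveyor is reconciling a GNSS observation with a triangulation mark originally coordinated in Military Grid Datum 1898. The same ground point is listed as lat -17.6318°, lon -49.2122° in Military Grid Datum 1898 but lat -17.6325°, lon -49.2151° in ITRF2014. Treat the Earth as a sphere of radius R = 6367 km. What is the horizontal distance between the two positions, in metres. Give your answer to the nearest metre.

317 m

Δφ = -17.6325° − -17.6318° = -0.0007°; Δλ = -49.2151° − -49.2122° = -0.0029°.
1° along a meridian = πR/180 = 111125 m.
ΔN = Δφ × 111125 = -77.8 m; ΔE = Δλ × 111125 × cos(-17.6318°) = -0.0029 × 111125 × 0.953023 = -307.1 m.
Distance = √(ΔE² + ΔN²) = √((-307.1)² + (-77.8)²) = 316.8 m.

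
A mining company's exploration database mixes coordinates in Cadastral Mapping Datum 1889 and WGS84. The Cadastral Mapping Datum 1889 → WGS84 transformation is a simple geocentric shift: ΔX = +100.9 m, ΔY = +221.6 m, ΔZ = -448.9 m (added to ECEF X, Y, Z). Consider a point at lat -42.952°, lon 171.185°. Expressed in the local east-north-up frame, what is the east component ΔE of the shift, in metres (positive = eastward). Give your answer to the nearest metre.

The local east axis at (φ, λ) is (−sin λ, cos λ, 0), so ΔE = −sin(171.185°)·100.9 + cos(171.185°)·221.6 = -234.44 m.

ΔE = -234 m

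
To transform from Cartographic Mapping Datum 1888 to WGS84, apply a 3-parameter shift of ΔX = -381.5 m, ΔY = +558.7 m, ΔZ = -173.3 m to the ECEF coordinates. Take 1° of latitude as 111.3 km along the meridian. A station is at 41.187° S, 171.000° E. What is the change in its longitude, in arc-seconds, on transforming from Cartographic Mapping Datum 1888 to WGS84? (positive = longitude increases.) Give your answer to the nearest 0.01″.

Δλ = -21.15″

sin φ = -0.658519, cos φ = 0.752564, sin λ = 0.156434, cos λ = -0.987688.
East component: ΔE = −sin λ·ΔX + cos λ·ΔY = −(0.156434)(-381.5) + (-0.987688)(558.7) = -492.14 m.
1° of latitude spans 111300 m; at latitude φ, 1° of longitude spans that × cos φ = 83760.4 m, so Δλ = -492.14 / 83760.4 × 3600 = -21.152″.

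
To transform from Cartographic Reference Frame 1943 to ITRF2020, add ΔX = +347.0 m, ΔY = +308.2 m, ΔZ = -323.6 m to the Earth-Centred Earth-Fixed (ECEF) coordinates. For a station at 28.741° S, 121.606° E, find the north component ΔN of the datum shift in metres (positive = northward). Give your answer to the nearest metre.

ΔN = -245 m

The local north axis is (−sin φ cos λ, −sin φ sin λ, cos φ), giving ΔN = -87.445 + 126.216 − 283.733 = -244.96 m.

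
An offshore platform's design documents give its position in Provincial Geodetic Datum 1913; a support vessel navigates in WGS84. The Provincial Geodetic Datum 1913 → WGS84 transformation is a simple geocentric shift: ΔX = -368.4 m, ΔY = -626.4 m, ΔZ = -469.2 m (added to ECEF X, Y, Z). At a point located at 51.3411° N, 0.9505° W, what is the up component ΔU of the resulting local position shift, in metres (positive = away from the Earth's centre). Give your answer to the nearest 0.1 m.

At φ = 51.3411°, λ = -0.9505°: sin φ = 0.780879, cos φ = 0.624683, sin λ = -0.016589, cos λ = 0.999862.
ΔU = cos φ cos λ·ΔX + cos φ sin λ·ΔY + sin φ·ΔZ = (0.624683)(0.999862)(-368.4) + (0.624683)(-0.016589)(-626.4) + (0.780879)(-469.2) = -590.00 m.

ΔU = -590.0 m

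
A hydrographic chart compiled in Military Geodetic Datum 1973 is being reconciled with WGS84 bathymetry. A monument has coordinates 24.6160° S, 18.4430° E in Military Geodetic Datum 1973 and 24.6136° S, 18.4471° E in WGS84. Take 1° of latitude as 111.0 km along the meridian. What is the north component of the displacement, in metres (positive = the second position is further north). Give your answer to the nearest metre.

ΔN = 266 m

Δφ = -24.6136° − -24.6160° = +0.0024°; Δλ = 18.4471° − 18.4430° = +0.0041°.
ΔN = Δφ × 111000 = 266.4 m; ΔE = Δλ × 111000 × cos(-24.6160°) = +0.0041 × 111000 × 0.909120 = 413.7 m.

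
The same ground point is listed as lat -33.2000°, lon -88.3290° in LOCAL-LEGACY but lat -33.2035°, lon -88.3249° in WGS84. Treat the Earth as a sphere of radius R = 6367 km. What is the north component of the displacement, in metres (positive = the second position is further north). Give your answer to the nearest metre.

Δφ = -33.2035° − -33.2000° = -0.0035°; Δλ = -88.3249° − -88.3290° = +0.0041°.
1° along a meridian = πR/180 = 111125 m.
ΔN = Δφ × 111125 = -388.9 m; ΔE = Δλ × 111125 × cos(-33.2000°) = +0.0041 × 111125 × 0.836764 = 381.2 m.

ΔN = -389 m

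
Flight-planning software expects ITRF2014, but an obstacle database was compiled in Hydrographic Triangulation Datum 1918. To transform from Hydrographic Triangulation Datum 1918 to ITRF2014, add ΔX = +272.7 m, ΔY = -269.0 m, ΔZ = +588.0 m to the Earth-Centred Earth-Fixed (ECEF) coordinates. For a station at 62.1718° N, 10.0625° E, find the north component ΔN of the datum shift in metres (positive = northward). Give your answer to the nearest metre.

ΔN = 79 m

The local north axis is (−sin φ cos λ, −sin φ sin λ, cos φ), giving ΔN = -237.453 + 41.565 + 274.491 = 78.60 m.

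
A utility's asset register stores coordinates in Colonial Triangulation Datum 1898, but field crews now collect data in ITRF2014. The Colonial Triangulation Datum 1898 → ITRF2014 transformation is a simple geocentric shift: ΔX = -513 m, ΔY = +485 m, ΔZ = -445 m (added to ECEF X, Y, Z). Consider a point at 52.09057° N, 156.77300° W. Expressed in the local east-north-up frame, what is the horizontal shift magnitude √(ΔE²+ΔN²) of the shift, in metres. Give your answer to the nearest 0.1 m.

815.1 m

The local east axis at (φ, λ) is (−sin λ, cos λ, 0), so ΔE = −sin(-156.77300°)·(-513) + cos(-156.77300°)·485 = -648.00 m.
The local north axis is (−sin φ cos λ, −sin φ sin λ, cos φ), giving ΔN = -371.943 + 150.910 − 273.415 = -494.45 m.
Horizontal magnitude = √(ΔE² + ΔN²) = √((-648.00)² + (-494.45)²) = 815.10 m.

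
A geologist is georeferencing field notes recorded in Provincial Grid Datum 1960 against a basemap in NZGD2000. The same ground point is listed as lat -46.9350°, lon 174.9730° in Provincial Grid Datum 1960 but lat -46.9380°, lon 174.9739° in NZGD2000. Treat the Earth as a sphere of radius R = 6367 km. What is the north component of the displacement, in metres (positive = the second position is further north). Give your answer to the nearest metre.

Δφ = -46.9380° − -46.9350° = -0.0030°; Δλ = 174.9739° − 174.9730° = +0.0009°.
1° along a meridian = πR/180 = 111125 m.
ΔN = Δφ × 111125 = -333.4 m; ΔE = Δλ × 111125 × cos(-46.9350°) = +0.0009 × 111125 × 0.682828 = 68.3 m.

ΔN = -333 m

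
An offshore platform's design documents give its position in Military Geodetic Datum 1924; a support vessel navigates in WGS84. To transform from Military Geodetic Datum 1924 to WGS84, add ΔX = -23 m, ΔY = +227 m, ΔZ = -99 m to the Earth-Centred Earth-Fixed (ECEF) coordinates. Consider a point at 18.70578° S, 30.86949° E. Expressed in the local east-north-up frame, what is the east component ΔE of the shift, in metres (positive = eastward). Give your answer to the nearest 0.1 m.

ΔE = 206.6 m

At φ = -18.70578°, λ = 30.86949°: sin φ = -0.320709, cos φ = 0.947178, sin λ = 0.513084, cos λ = 0.858338.
ΔE = −sin λ·ΔX + cos λ·ΔY = −(0.513084)·(-23) + (0.858338)·(227) = 206.64 m.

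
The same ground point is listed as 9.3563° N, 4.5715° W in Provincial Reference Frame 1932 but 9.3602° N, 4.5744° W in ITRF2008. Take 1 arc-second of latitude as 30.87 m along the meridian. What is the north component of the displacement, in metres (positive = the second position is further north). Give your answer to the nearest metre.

ΔN = 433 m

Δφ = 9.3602° − 9.3563° = +0.0039°; Δλ = -4.5744° − -4.5715° = -0.0029°.
1° of latitude = 3600 × 30.87 = 111132 m.
ΔN = Δφ × 111132 = 433.4 m; ΔE = Δλ × 111132 × cos(9.3563°) = -0.0029 × 111132 × 0.986696 = -318.0 m.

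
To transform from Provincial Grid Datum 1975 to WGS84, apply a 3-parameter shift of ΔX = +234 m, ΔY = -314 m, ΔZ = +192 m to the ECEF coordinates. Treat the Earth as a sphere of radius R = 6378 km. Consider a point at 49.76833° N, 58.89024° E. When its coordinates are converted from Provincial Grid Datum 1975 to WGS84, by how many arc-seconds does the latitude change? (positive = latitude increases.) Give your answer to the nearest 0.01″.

sin φ = 0.763439, cos φ = 0.645880, sin λ = 0.856179, cos λ = 0.516679.
North component: ΔN = −sin φ cos λ·ΔX − sin φ sin λ·ΔY + cos φ·ΔZ = −(0.763439)(0.516679)(234) − (0.763439)(0.856179)(-314) + (0.645880)(192) = 236.95 m.
1° of latitude spans πR/180 = 111317 m, so Δφ = 236.95 / 111317 × 3600 = 7.663″.

Δφ = 7.66″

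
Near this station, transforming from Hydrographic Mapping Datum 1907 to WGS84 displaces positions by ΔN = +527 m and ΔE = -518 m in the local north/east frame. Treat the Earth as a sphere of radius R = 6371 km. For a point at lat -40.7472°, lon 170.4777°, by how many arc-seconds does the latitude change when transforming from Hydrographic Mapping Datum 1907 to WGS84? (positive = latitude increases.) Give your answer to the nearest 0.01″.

On a sphere of radius R, 1 rad of latitude = R, so Δφ = ΔN / R = 527.0 / 6371000 = 8.2719e-05 rad = 17.062″.

Δφ = 17.06″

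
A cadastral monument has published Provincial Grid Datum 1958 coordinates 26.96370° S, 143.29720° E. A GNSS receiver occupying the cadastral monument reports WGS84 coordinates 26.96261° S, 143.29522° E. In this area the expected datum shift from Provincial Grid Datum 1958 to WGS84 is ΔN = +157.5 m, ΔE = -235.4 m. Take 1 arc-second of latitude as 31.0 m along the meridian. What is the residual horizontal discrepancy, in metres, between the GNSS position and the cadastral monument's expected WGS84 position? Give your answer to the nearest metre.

53 m

Observed coordinate differences: Δφ = +0.00109°, Δλ = -0.00198°.
Converting to metres (1° lat = 111600 m, cos φ = 0.891294): observed ΔN = 121.6 m, observed ΔE = -196.9 m.
Subtracting the expected shift leaves a residual of 121.6 − (157.5) = -35.9 m north and -196.9 − (-235.4) = 38.5 m east.
Residual distance = √((-35.9)² + 38.5²) = 52.6 m.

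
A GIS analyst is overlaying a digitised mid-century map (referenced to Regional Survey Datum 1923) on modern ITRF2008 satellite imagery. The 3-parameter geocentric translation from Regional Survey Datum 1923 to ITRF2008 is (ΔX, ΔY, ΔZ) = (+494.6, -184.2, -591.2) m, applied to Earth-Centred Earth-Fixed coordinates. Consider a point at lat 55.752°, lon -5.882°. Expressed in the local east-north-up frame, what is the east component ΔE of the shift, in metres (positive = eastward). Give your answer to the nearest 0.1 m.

ΔE = -132.5 m

At φ = 55.752°, λ = -5.882°: sin φ = 0.826609, cos φ = 0.562776, sin λ = -0.102480, cos λ = 0.994735.
ΔE = −sin λ·ΔX + cos λ·ΔY = −(-0.102480)·(494.6) + (0.994735)·(-184.2) = -132.54 m.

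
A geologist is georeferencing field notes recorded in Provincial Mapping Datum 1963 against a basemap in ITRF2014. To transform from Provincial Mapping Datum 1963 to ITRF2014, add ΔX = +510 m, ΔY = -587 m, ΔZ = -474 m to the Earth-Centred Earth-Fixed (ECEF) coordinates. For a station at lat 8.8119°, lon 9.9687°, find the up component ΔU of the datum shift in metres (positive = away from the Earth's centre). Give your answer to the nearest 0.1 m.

ΔU = 323.3 m

The local up (radial) axis is (cos φ cos λ, cos φ sin λ, sin φ), giving ΔU = 496.371 − 100.416 − 72.613 = 323.34 m.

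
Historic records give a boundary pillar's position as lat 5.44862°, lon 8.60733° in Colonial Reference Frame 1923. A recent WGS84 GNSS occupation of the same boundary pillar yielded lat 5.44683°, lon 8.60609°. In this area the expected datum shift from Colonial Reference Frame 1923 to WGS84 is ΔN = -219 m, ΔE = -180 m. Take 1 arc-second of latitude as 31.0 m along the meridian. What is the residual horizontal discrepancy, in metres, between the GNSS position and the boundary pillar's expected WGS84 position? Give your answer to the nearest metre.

46 m

Observed coordinate differences: Δφ = -0.00179°, Δλ = -0.00124°.
Converting to metres (1° lat = 111600 m, cos φ = 0.995482): observed ΔN = -199.8 m, observed ΔE = -137.8 m.
Subtracting the expected shift leaves a residual of -199.8 − (-219) = 19.2 m north and -137.8 − (-180) = 42.2 m east.
Residual distance = √(19.2² + 42.2²) = 46.4 m.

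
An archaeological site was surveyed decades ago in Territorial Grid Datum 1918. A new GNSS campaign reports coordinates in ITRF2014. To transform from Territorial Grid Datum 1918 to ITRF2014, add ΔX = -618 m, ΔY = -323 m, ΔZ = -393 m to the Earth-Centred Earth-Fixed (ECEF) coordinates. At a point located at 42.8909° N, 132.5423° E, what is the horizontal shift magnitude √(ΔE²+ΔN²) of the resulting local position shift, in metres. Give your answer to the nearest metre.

The local east axis at (φ, λ) is (−sin λ, cos λ, 0), so ΔE = −sin(132.5423°)·(-618) + cos(132.5423°)·(-323) = 673.72 m.
The local north axis is (−sin φ cos λ, −sin φ sin λ, cos φ), giving ΔN = -284.391 + 161.970 − 287.932 = -410.35 m.
Horizontal magnitude = √(ΔE² + ΔN²) = √(673.72² + (-410.35)²) = 788.85 m.

789 m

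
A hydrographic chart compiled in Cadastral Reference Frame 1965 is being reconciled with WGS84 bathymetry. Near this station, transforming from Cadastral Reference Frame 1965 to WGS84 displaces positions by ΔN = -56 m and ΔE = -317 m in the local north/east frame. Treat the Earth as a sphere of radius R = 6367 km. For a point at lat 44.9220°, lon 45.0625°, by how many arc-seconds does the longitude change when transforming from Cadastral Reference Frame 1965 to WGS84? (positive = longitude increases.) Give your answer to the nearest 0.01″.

Δλ = -14.50″

At latitude 44.9220°, cos φ = 0.708069.
One radian of longitude at latitude φ spans R cos φ, so Δλ = ΔE / (R cos φ) = -317.0 / (6367000 × 0.708069) = -7.0315e-05 rad = -14.504″.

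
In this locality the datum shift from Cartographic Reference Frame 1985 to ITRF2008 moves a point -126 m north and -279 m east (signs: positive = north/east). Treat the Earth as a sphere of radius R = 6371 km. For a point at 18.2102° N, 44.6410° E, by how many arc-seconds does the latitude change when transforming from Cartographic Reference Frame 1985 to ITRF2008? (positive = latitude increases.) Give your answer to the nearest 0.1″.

On a sphere of radius R, 1 rad of latitude = R, so Δφ = ΔN / R = -126.0 / 6371000 = -1.9777e-05 rad = -4.079″.

Δφ = -4.1″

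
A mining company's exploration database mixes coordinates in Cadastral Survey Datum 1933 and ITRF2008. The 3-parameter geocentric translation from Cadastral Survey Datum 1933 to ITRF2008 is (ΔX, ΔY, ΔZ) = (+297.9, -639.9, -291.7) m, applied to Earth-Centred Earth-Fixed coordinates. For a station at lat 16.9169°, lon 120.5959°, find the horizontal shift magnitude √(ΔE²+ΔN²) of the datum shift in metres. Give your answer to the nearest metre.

At φ = 16.9169°, λ = 120.5959°: sin φ = 0.290984, cos φ = 0.956728, sin λ = 0.860778, cos λ = -0.508980.
ΔE = −sin λ·ΔX + cos λ·ΔY = −(0.860778)·(297.9) + (-0.508980)·(-639.9) = 69.27 m.
ΔN = −sin φ cos λ·ΔX − sin φ sin λ·ΔY + cos φ·ΔZ = −(0.290984)(-0.508980)(297.9) − (0.290984)(0.860778)(-639.9) + (0.956728)(-291.7) = -74.68 m.
Horizontal magnitude = √(ΔE² + ΔN²) = √(69.27² + (-74.68)²) = 101.86 m.

102 m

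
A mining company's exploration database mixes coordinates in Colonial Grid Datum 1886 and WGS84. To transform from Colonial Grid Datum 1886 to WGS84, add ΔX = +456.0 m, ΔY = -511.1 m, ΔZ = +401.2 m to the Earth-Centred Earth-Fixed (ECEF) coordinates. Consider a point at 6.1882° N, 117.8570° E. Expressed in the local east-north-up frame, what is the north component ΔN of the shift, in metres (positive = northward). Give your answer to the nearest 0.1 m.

The local north axis is (−sin φ cos λ, −sin φ sin λ, cos φ), giving ΔN = 22.968 + 48.709 + 398.862 = 470.54 m.

ΔN = 470.5 m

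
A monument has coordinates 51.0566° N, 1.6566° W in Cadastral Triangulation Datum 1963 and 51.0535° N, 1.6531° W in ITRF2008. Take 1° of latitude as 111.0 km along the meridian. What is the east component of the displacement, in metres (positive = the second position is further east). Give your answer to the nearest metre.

ΔE = 244 m

Δφ = 51.0535° − 51.0566° = -0.0031°; Δλ = -1.6531° − -1.6566° = +0.0035°.
ΔN = Δφ × 111000 = -344.1 m; ΔE = Δλ × 111000 × cos(51.0566°) = +0.0035 × 111000 × 0.628552 = 244.2 m.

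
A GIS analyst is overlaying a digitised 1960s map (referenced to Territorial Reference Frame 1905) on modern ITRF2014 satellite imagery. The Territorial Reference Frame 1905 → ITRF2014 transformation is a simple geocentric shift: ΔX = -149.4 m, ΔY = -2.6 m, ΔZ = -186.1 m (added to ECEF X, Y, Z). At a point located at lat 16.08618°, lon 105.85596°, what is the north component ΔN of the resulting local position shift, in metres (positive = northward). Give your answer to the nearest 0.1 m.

At φ = 16.08618°, λ = 105.85596°: sin φ = 0.277083, cos φ = 0.960846, sin λ = 0.961952, cos λ = -0.273220.
ΔN = −sin φ cos λ·ΔX − sin φ sin λ·ΔY + cos φ·ΔZ = −(0.277083)(-0.273220)(-149.4) − (0.277083)(0.961952)(-2.6) + (0.960846)(-186.1) = -189.43 m.

ΔN = -189.4 m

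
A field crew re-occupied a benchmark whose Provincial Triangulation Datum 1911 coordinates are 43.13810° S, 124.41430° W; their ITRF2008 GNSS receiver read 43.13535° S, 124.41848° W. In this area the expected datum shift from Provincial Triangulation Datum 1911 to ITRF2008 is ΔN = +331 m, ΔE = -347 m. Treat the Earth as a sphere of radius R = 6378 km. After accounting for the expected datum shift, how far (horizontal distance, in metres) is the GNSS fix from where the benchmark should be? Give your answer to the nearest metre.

Observed coordinate differences: Δφ = +0.00275°, Δλ = -0.00418°.
Converting to metres (1° lat = 111317 m, cos φ = 0.729708): observed ΔN = 306.1 m, observed ΔE = -339.5 m.
Subtracting the expected shift leaves a residual of 306.1 − (331) = -24.9 m north and -339.5 − (-347) = 7.5 m east.
Residual distance = √((-24.9)² + 7.5²) = 26.0 m.

26 m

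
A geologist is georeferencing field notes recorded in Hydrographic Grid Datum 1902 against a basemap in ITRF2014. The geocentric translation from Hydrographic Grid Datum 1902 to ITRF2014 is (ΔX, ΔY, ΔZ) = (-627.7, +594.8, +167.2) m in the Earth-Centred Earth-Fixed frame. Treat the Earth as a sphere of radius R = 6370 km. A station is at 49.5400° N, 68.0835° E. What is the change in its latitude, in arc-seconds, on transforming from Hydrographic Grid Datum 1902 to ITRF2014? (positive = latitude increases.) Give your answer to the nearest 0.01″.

Δφ = -4.31″

sin φ = 0.760859, cos φ = 0.648917, sin λ = 0.927729, cos λ = 0.373255.
North component: ΔN = −sin φ cos λ·ΔX − sin φ sin λ·ΔY + cos φ·ΔZ = −(0.760859)(0.373255)(-627.7) − (0.760859)(0.927729)(594.8) + (0.648917)(167.2) = -133.09 m.
1° of latitude spans πR/180 = 111177 m, so Δφ = -133.09 / 111177 × 3600 = -4.310″.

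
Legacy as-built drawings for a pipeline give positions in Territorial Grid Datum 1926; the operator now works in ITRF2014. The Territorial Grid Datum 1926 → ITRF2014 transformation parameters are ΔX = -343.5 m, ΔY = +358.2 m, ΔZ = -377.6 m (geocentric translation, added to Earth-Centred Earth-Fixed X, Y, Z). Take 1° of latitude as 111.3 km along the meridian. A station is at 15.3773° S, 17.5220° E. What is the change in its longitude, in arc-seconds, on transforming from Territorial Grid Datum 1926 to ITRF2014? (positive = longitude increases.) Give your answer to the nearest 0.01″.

sin φ = -0.265174, cos φ = 0.964201, sin λ = 0.301072, cos λ = 0.953601.
East component: ΔE = −sin λ·ΔX + cos λ·ΔY = −(0.301072)(-343.5) + (0.953601)(358.2) = 445.00 m.
1° of latitude spans 111300 m; at latitude φ, 1° of longitude spans that × cos φ = 107315.5 m, so Δλ = 445.00 / 107315.5 × 3600 = 14.928″.

Δλ = 14.93″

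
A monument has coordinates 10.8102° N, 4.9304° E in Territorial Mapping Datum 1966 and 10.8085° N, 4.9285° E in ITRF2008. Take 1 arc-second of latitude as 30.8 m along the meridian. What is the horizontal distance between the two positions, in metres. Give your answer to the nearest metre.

280 m

Δφ = 10.8085° − 10.8102° = -0.0017°; Δλ = 4.9285° − 4.9304° = -0.0019°.
1° of latitude = 3600 × 30.80 = 110880 m.
ΔN = Δφ × 110880 = -188.5 m; ΔE = Δλ × 110880 × cos(10.8102°) = -0.0019 × 110880 × 0.982254 = -206.9 m.
Distance = √(ΔE² + ΔN²) = √((-206.9)² + (-188.5)²) = 279.9 m.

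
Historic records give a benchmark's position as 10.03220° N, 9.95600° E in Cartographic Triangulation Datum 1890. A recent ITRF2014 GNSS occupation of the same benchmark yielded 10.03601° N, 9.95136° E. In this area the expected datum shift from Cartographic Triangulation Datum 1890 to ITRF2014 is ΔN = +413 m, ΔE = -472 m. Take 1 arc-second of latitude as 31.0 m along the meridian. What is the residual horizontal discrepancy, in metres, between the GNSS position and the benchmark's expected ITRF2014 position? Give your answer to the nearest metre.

Observed coordinate differences: Δφ = +0.00381°, Δλ = -0.00464°.
Converting to metres (1° lat = 111600 m, cos φ = 0.984710): observed ΔN = 425.2 m, observed ΔE = -509.9 m.
Subtracting the expected shift leaves a residual of 425.2 − (413) = 12.2 m north and -509.9 − (-472) = -37.9 m east.
Residual distance = √(12.2² + (-37.9)²) = 39.8 m.

40 m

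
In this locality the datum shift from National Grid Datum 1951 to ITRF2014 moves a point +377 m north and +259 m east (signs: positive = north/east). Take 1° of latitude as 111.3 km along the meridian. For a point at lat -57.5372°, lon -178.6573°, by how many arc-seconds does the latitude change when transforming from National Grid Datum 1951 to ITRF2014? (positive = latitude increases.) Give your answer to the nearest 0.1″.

Δφ = 12.2″

1° of latitude = 111.3 km, so Δφ = 377.0 / 111300 = 0.0033872° = 12.194″.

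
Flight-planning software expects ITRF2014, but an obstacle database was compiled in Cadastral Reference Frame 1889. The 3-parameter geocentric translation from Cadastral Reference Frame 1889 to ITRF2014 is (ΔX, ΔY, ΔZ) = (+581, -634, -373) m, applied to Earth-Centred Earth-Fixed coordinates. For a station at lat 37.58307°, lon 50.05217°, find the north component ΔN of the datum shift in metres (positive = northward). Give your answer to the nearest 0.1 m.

The local north axis is (−sin φ cos λ, −sin φ sin λ, cos φ), giving ΔN = -227.530 + 296.443 − 295.591 = -226.68 m.

ΔN = -226.7 m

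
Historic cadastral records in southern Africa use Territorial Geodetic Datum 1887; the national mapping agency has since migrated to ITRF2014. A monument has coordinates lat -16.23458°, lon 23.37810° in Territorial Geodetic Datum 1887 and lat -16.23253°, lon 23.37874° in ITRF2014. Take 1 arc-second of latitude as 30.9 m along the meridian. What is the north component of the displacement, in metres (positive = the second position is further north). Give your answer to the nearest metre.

ΔN = 228 m

Δφ = -16.23253° − -16.23458° = +0.00205°; Δλ = 23.37874° − 23.37810° = +0.00064°.
1° of latitude = 3600 × 30.90 = 111240 m.
ΔN = Δφ × 111240 = 228.0 m; ΔE = Δλ × 111240 × cos(-16.23458°) = +0.00064 × 111240 × 0.960125 = 68.4 m.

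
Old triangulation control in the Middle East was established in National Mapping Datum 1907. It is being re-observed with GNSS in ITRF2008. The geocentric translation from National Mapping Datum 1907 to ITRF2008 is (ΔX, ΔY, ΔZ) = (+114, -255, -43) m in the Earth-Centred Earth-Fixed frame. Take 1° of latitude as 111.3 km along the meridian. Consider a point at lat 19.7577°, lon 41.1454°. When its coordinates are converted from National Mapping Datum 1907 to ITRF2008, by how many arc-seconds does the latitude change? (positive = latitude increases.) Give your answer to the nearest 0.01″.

sin φ = 0.338043, cos φ = 0.941131, sin λ = 0.657972, cos λ = 0.753042.
North component: ΔN = −sin φ cos λ·ΔX − sin φ sin λ·ΔY + cos φ·ΔZ = −(0.338043)(0.753042)(114) − (0.338043)(0.657972)(-255) + (0.941131)(-43) = -12.77 m.
1° of latitude spans 111300 m, so Δφ = -12.77 / 111300 × 3600 = -0.413″.

Δφ = -0.41″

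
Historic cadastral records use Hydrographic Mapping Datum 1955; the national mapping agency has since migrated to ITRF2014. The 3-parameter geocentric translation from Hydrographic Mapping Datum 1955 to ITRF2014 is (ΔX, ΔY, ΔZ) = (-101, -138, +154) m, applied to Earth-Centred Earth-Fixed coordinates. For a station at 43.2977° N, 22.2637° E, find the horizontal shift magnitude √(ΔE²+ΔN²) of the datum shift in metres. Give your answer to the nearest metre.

230 m

The local east axis at (φ, λ) is (−sin λ, cos λ, 0), so ΔE = −sin(22.2637°)·(-101) + cos(22.2637°)·(-138) = -89.45 m.
The local north axis is (−sin φ cos λ, −sin φ sin λ, cos φ), giving ΔN = 64.101 + 35.856 + 112.081 = 212.04 m.
Horizontal magnitude = √(ΔE² + ΔN²) = √((-89.45)² + 212.04²) = 230.13 m.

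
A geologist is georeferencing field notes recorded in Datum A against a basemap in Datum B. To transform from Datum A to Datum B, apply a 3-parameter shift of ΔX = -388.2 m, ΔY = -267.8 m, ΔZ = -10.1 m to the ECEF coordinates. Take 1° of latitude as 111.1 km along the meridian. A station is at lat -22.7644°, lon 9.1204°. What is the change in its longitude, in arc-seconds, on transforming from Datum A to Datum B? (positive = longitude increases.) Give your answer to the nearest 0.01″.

Δλ = -7.13″

sin φ = -0.386943, cos φ = 0.922104, sin λ = 0.158510, cos λ = 0.987357.
East component: ΔE = −sin λ·ΔX + cos λ·ΔY = −(0.158510)(-388.2) + (0.987357)(-267.8) = -202.88 m.
1° of latitude spans 111100 m; at latitude φ, 1° of longitude spans that × cos φ = 102445.7 m, so Δλ = -202.88 / 102445.7 × 3600 = -7.129″.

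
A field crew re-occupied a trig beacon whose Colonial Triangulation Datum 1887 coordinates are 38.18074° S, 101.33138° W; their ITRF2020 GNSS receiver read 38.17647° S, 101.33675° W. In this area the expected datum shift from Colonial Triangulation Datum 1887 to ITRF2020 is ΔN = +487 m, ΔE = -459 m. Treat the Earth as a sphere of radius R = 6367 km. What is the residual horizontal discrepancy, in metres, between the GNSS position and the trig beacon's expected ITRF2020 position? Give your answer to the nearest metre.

Observed coordinate differences: Δφ = +0.00427°, Δλ = -0.00537°.
Converting to metres (1° lat = 111125 m, cos φ = 0.786065): observed ΔN = 474.5 m, observed ΔE = -469.1 m.
Subtracting the expected shift leaves a residual of 474.5 − (487) = -12.5 m north and -469.1 − (-459) = -10.1 m east.
Residual distance = √((-12.5)² + (-10.1)²) = 16.1 m.

16 m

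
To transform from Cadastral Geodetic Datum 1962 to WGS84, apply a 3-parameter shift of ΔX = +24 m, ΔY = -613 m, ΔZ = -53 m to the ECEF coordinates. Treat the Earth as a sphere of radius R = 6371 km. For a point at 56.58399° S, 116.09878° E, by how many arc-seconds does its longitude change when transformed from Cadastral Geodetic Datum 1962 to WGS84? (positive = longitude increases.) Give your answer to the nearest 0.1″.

Δλ = 14.6″

sin φ = -0.834694, cos φ = 0.550714, sin λ = 0.898037, cos λ = -0.439920.
East component: ΔE = −sin λ·ΔX + cos λ·ΔY = −(0.898037)(24) + (-0.439920)(-613) = 248.12 m.
1° of latitude spans πR/180 = 111195 m; at latitude φ, 1° of longitude spans that × cos φ = 61236.6 m, so Δλ = 248.12 / 61236.6 × 3600 = 14.586″.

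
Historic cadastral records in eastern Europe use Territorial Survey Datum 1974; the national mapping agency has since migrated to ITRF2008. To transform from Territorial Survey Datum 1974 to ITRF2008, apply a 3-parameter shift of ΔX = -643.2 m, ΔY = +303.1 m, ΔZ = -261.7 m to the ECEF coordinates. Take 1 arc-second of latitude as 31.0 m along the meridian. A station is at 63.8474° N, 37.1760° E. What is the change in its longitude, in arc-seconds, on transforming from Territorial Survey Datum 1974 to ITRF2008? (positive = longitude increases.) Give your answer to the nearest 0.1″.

sin φ = 0.897623, cos φ = 0.440763, sin λ = 0.604265, cos λ = 0.796783.
East component: ΔE = −sin λ·ΔX + cos λ·ΔY = −(0.604265)(-643.2) + (0.796783)(303.1) = 630.17 m.
1° of latitude spans 3600 × 31.00 = 111600 m; at latitude φ, 1° of longitude spans that × cos φ = 49189.2 m, so Δλ = 630.17 / 49189.2 × 3600 = 46.120″.

Δλ = 46.1″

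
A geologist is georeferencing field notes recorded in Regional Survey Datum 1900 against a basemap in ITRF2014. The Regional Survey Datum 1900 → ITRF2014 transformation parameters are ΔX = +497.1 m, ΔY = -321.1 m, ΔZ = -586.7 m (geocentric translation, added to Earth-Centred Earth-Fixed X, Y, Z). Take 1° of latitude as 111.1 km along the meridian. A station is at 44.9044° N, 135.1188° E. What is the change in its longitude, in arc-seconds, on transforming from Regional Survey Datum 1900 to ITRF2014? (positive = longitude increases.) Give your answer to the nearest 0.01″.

sin φ = 0.705926, cos φ = 0.708286, sin λ = 0.705639, cos λ = -0.708571.
East component: ΔE = −sin λ·ΔX + cos λ·ΔY = −(0.705639)(497.1) + (-0.708571)(-321.1) = -123.25 m.
1° of latitude spans 111100 m; at latitude φ, 1° of longitude spans that × cos φ = 78690.5 m, so Δλ = -123.25 / 78690.5 × 3600 = -5.639″.

Δλ = -5.64″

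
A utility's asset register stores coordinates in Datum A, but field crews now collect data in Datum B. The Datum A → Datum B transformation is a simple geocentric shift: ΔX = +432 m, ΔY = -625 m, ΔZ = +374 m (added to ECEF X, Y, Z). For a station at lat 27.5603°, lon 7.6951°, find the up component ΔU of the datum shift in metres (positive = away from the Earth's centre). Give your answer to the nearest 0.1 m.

ΔU = 478.4 m

The local up (radial) axis is (cos φ cos λ, cos φ sin λ, sin φ), giving ΔU = 379.530 − 74.192 + 173.043 = 478.38 m.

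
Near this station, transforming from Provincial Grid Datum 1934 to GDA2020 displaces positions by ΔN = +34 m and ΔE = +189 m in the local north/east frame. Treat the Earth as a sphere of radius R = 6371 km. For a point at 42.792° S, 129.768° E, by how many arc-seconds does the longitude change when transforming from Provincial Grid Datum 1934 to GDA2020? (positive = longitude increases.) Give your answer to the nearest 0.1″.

Δλ = 8.3″

At latitude -42.792°, cos φ = 0.733825.
One radian of longitude at latitude φ spans R cos φ, so Δλ = ΔE / (R cos φ) = 189.0 / (6371000 × 0.733825) = 4.0426e-05 rad = 8.338″.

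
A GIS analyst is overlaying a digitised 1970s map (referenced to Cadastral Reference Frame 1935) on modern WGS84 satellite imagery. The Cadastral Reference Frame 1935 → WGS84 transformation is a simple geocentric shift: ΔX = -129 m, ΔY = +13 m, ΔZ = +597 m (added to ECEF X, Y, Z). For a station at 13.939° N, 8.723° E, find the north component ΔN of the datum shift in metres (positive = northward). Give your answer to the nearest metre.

ΔN = 610 m

The local north axis is (−sin φ cos λ, −sin φ sin λ, cos φ), giving ΔN = 30.715 − 0.475 + 579.420 = 609.66 m.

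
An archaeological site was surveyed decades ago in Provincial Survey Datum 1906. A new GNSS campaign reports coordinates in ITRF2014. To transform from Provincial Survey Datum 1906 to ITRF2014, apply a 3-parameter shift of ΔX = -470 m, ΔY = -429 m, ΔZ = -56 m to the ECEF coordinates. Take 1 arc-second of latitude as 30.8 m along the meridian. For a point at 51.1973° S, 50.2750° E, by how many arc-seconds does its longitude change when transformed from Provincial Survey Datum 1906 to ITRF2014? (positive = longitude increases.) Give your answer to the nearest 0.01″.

Δλ = 4.52″

sin φ = -0.779308, cos φ = 0.626641, sin λ = 0.769121, cos λ = 0.639103.
East component: ΔE = −sin λ·ΔX + cos λ·ΔY = −(0.769121)(-470) + (0.639103)(-429) = 87.31 m.
1° of latitude spans 3600 × 30.80 = 110880 m; at latitude φ, 1° of longitude spans that × cos φ = 69481.9 m, so Δλ = 87.31 / 69481.9 × 3600 = 4.524″.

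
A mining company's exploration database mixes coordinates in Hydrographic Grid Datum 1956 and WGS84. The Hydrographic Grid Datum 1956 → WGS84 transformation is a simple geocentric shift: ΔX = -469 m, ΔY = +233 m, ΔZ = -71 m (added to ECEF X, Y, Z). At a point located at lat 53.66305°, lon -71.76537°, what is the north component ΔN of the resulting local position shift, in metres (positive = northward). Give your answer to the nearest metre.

ΔN = 254 m

The local north axis is (−sin φ cos λ, −sin φ sin λ, cos φ), giving ΔN = 118.217 + 178.267 − 42.070 = 254.41 m.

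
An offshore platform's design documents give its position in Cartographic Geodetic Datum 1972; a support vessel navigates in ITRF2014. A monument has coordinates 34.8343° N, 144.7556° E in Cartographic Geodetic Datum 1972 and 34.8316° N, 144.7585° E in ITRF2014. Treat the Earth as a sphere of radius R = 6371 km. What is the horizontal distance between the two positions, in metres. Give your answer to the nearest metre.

400 m

Δφ = 34.8316° − 34.8343° = -0.0027°; Δλ = 144.7585° − 144.7556° = +0.0029°.
1° along a meridian = πR/180 = 111195 m.
ΔN = Δφ × 111195 = -300.2 m; ΔE = Δλ × 111195 × cos(34.8343°) = +0.0029 × 111195 × 0.820807 = 264.7 m.
Distance = √(ΔE² + ΔN²) = √(264.7² + (-300.2)²) = 400.2 m.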